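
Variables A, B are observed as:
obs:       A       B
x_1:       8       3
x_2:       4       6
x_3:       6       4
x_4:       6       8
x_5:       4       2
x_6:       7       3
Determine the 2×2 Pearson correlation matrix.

Step 1 — column means:
  mean(A) = (8 + 4 + 6 + 6 + 4 + 7) / 6 = 35/6 = 5.8333
  mean(B) = (3 + 6 + 4 + 8 + 2 + 3) / 6 = 26/6 = 4.3333

Step 2 — sample variances and covariances s[i,j] = (1/(n-1)) · Σ_k (x_{k,i} - mean_i) · (x_{k,j} - mean_j), with n-1 = 5:
  s[A,A] = ((2.1667)·(2.1667) + (-1.8333)·(-1.8333) + (0.1667)·(0.1667) + (0.1667)·(0.1667) + (-1.8333)·(-1.8333) + (1.1667)·(1.1667)) / 5 = 12.8333/5 = 2.5667
  s[A,B] = ((2.1667)·(-1.3333) + (-1.8333)·(1.6667) + (0.1667)·(-0.3333) + (0.1667)·(3.6667) + (-1.8333)·(-2.3333) + (1.1667)·(-1.3333)) / 5 = -2.6667/5 = -0.5333
  s[B,B] = ((-1.3333)·(-1.3333) + (1.6667)·(1.6667) + (-0.3333)·(-0.3333) + (3.6667)·(3.6667) + (-2.3333)·(-2.3333) + (-1.3333)·(-1.3333)) / 5 = 25.3333/5 = 5.0667
  Sample standard deviations s_i = √(s[i,i]):
  s(A) = √(2.5667) = 1.6021
  s(B) = √(5.0667) = 2.2509

Step 3 — r_{ij} = s_{ij} / (s_i · s_j):
  r[A,A] = 1 (diagonal).
  r[A,B] = -0.5333 / (1.6021 · 2.2509) = -0.5333 / 3.6062 = -0.1479
  r[B,B] = 1 (diagonal).

R is symmetric with unit diagonal. Assembling:

R = [[1, -0.1479],
 [-0.1479, 1]]


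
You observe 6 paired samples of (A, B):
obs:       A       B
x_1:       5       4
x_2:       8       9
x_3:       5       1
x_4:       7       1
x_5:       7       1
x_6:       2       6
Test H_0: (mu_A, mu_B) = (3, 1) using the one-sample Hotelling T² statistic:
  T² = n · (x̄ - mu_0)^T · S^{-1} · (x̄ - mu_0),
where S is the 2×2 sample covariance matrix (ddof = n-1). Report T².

Step 1 — sample mean vector:
  mean(A) = (5 + 8 + 5 + 7 + 7 + 2) / 6 = 34/6 = 5.6667
  mean(B) = (4 + 9 + 1 + 1 + 1 + 6) / 6 = 22/6 = 3.6667
  x̄ = (5.6667, 3.6667),  deviation x̄ - mu_0 = (5.6667, 3.6667) - (3, 1) = (2.6667, 2.6667).

Step 2 — sample covariance matrix, S[i,j] = (1/(n-1)) · Σ_k (x_{k,i} - mean_i) · (x_{k,j} - mean_j), divisor n-1 = 5:
  S[A,A] = ((-0.6667)·(-0.6667) + (2.3333)·(2.3333) + (-0.6667)·(-0.6667) + (1.3333)·(1.3333) + (1.3333)·(1.3333) + (-3.6667)·(-3.6667)) / 5 = 23.3333/5 = 4.6667
  S[A,B] = ((-0.6667)·(0.3333) + (2.3333)·(5.3333) + (-0.6667)·(-2.6667) + (1.3333)·(-2.6667) + (1.3333)·(-2.6667) + (-3.6667)·(2.3333)) / 5 = -1.6667/5 = -0.3333
  S[B,B] = ((0.3333)·(0.3333) + (5.3333)·(5.3333) + (-2.6667)·(-2.6667) + (-2.6667)·(-2.6667) + (-2.6667)·(-2.6667) + (2.3333)·(2.3333)) / 5 = 55.3333/5 = 11.0667
  S = [[4.6667, -0.3333],
 [-0.3333, 11.0667]].

Step 3 — invert S. det(S) = 4.6667·11.0667 - (-0.3333)² = 51.5333.
  S^{-1} = (1/det) · [[d, -b], [-b, a]] = [[0.2147, 0.0065],
 [0.0065, 0.0906]].

Step 4 — quadratic form (x̄ - mu_0)^T · S^{-1} · (x̄ - mu_0):
  S^{-1} · (x̄ - mu_0) = (0.5899, 0.2587),
  (x̄ - mu_0)^T · [...] = (2.6667)·(0.5899) + (2.6667)·(0.2587) = 2.263.

Step 5 — scale by n: T² = 6 · 2.263 = 13.5783.

T² ≈ 13.5783


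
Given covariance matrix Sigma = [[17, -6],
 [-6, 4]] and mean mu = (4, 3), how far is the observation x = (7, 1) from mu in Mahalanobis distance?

Step 1 — centre the observation: (x - mu) = (3, -2).

Step 2 — invert Sigma. det(Sigma) = 17·4 - (-6)² = 32.
  Sigma^{-1} = (1/det) · [[d, -b], [-b, a]] = [[0.125, 0.1875],
 [0.1875, 0.5312]].

Step 3 — form the quadratic (x - mu)^T · Sigma^{-1} · (x - mu):
  Sigma^{-1} · (x - mu) = (0, -0.5).
  (x - mu)^T · [Sigma^{-1} · (x - mu)] = (3)·(0) + (-2)·(-0.5) = 1.

Step 4 — take square root: d = √(1) ≈ 1.

d(x, mu) = √(1) ≈ 1


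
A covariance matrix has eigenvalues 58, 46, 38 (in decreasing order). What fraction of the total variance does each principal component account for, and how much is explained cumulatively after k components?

Step 1 — total variance = trace(Sigma) = Σ λ_i = 58 + 46 + 38 = 142.

Step 2 — fraction explained by component i = λ_i / Σ λ:
  PC1: 58/142 = 0.4085
  PC2: 46/142 = 0.3239
  PC3: 38/142 = 0.2676

Step 3 — cumulative fraction after k components = (λ_1 + ... + λ_k) / Σ λ:
  k = 1: 58/142 = 0.4085
  k = 2: (58 + 46)/142 = 104/142 = 0.7324
  k = 3: (58 + 46 + 38)/142 = 142/142 = 1

Summary (fraction, with percent):

explained: PC1 0.4085 (40.85%), PC2 0.3239 (32.39%), PC3 0.2676 (26.76%);  cumulative: 0.4085, 0.7324, 1


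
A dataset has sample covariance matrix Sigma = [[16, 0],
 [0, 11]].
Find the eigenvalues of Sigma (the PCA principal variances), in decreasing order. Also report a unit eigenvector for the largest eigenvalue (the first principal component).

Step 1 — characteristic polynomial of 2×2 Sigma:
  det(Sigma - λI) = λ² - trace · λ + det = 0.
  trace = 16 + 11 = 27, det = 16·11 - (0)² = 176.
Step 2 — discriminant:
  Δ = trace² - 4·det = 729 - 704 = 25.
Step 3 — eigenvalues:
  λ = (trace ± √Δ)/2 = (27 ± 5)/2,
  λ_1 = 16,  λ_2 = 11.

Step 4 — unit eigenvector for λ_1: Sigma is diagonal, so its eigenvectors are the coordinate axes. λ_1 = 16 is the diagonal entry on the first coordinate axis, hence
  v_1 = (1, 0) (||v_1|| = 1).

λ_1 = 16,  λ_2 = 11;  v_1 ≈ (1, 0)


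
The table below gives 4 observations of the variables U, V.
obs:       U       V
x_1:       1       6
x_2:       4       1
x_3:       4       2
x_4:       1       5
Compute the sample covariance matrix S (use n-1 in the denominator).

Step 1 — column means:
  mean(U) = (1 + 4 + 4 + 1) / 4 = 10/4 = 2.5
  mean(V) = (6 + 1 + 2 + 5) / 4 = 14/4 = 3.5

Step 2 — sample covariance S[i,j] = (1/(n-1)) · Σ_k (x_{k,i} - mean_i) · (x_{k,j} - mean_j), with n-1 = 3.
  S[U,U] = ((-1.5)·(-1.5) + (1.5)·(1.5) + (1.5)·(1.5) + (-1.5)·(-1.5)) / 3 = 9/3 = 3
  S[U,V] = ((-1.5)·(2.5) + (1.5)·(-2.5) + (1.5)·(-1.5) + (-1.5)·(1.5)) / 3 = -12/3 = -4
  S[V,V] = ((2.5)·(2.5) + (-2.5)·(-2.5) + (-1.5)·(-1.5) + (1.5)·(1.5)) / 3 = 17/3 = 5.6667

S is symmetric (S[j,i] = S[i,j]). Assembling:

S = [[3, -4],
 [-4, 5.6667]]


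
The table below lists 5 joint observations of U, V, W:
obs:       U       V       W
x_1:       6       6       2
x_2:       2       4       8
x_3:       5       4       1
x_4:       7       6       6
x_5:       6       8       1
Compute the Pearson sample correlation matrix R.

Step 1 — column means:
  mean(U) = (6 + 2 + 5 + 7 + 6) / 5 = 26/5 = 5.2
  mean(V) = (6 + 4 + 4 + 6 + 8) / 5 = 28/5 = 5.6
  mean(W) = (2 + 8 + 1 + 6 + 1) / 5 = 18/5 = 3.6

Step 2 — sample variances and covariances s[i,j] = (1/(n-1)) · Σ_k (x_{k,i} - mean_i) · (x_{k,j} - mean_j), with n-1 = 4:
  s[U,U] = ((0.8)·(0.8) + (-3.2)·(-3.2) + (-0.2)·(-0.2) + (1.8)·(1.8) + (0.8)·(0.8)) / 4 = 14.8/4 = 3.7
  s[U,V] = ((0.8)·(0.4) + (-3.2)·(-1.6) + (-0.2)·(-1.6) + (1.8)·(0.4) + (0.8)·(2.4)) / 4 = 8.4/4 = 2.1
  s[U,W] = ((0.8)·(-1.6) + (-3.2)·(4.4) + (-0.2)·(-2.6) + (1.8)·(2.4) + (0.8)·(-2.6)) / 4 = -12.6/4 = -3.15
  s[V,V] = ((0.4)·(0.4) + (-1.6)·(-1.6) + (-1.6)·(-1.6) + (0.4)·(0.4) + (2.4)·(2.4)) / 4 = 11.2/4 = 2.8
  s[V,W] = ((0.4)·(-1.6) + (-1.6)·(4.4) + (-1.6)·(-2.6) + (0.4)·(2.4) + (2.4)·(-2.6)) / 4 = -8.8/4 = -2.2
  s[W,W] = ((-1.6)·(-1.6) + (4.4)·(4.4) + (-2.6)·(-2.6) + (2.4)·(2.4) + (-2.6)·(-2.6)) / 4 = 41.2/4 = 10.3
  Sample standard deviations s_i = √(s[i,i]):
  s(U) = √(3.7) = 1.9235
  s(V) = √(2.8) = 1.6733
  s(W) = √(10.3) = 3.2094

Step 3 — r_{ij} = s_{ij} / (s_i · s_j):
  r[U,U] = 1 (diagonal).
  r[U,V] = 2.1 / (1.9235 · 1.6733) = 2.1 / 3.2187 = 0.6524
  r[U,W] = -3.15 / (1.9235 · 3.2094) = -3.15 / 6.1733 = -0.5103
  r[V,V] = 1 (diagonal).
  r[V,W] = -2.2 / (1.6733 · 3.2094) = -2.2 / 5.3703 = -0.4097
  r[W,W] = 1 (diagonal).

R is symmetric with unit diagonal. Assembling:

R = [[1, 0.6524, -0.5103],
 [0.6524, 1, -0.4097],
 [-0.5103, -0.4097, 1]]


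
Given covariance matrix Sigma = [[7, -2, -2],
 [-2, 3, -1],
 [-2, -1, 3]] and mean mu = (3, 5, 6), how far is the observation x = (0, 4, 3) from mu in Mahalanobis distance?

Step 1 — centre the observation: (x - mu) = (-3, -1, -3).

Step 2 — invert Sigma (cofactor / det for 3×3, or solve directly):
  Sigma^{-1} = [[0.3333, 0.3333, 0.3333],
 [0.3333, 0.7083, 0.4583],
 [0.3333, 0.4583, 0.7083]].

Step 3 — form the quadratic (x - mu)^T · Sigma^{-1} · (x - mu):
  Sigma^{-1} · (x - mu) = (-2.3333, -3.0833, -3.5833).
  (x - mu)^T · [Sigma^{-1} · (x - mu)] = (-3)·(-2.3333) + (-1)·(-3.0833) + (-3)·(-3.5833) = 20.8333.

Step 4 — take square root: d = √(20.8333) ≈ 4.5644.

d(x, mu) = √(20.8333) ≈ 4.5644


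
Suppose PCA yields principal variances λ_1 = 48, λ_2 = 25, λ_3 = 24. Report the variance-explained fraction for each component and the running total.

Step 1 — total variance = trace(Sigma) = Σ λ_i = 48 + 25 + 24 = 97.

Step 2 — fraction explained by component i = λ_i / Σ λ:
  PC1: 48/97 = 0.4948
  PC2: 25/97 = 0.2577
  PC3: 24/97 = 0.2474

Step 3 — cumulative fraction after k components = (λ_1 + ... + λ_k) / Σ λ:
  k = 1: 48/97 = 0.4948
  k = 2: (48 + 25)/97 = 73/97 = 0.7526
  k = 3: (48 + 25 + 24)/97 = 97/97 = 1

Summary (fraction, with percent):

explained: PC1 0.4948 (49.48%), PC2 0.2577 (25.77%), PC3 0.2474 (24.74%);  cumulative: 0.4948, 0.7526, 1


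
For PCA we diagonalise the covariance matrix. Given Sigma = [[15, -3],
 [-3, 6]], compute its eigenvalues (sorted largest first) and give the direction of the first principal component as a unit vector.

Step 1 — characteristic polynomial of 2×2 Sigma:
  det(Sigma - λI) = λ² - trace · λ + det = 0.
  trace = 15 + 6 = 21, det = 15·6 - (-3)² = 81.
Step 2 — discriminant:
  Δ = trace² - 4·det = 441 - 324 = 117.
Step 3 — eigenvalues:
  λ = (trace ± √Δ)/2 = (21 ± 10.8167)/2,
  λ_1 = 15.9083,  λ_2 = 5.0917.

Step 4 — unit eigenvector for λ_1: solve (Sigma - λ_1 I)v = 0. First row:
  (15 - 15.9083)·v_x + (-3)·v_y = 0, i.e. (-0.9083)·v_x + (-3)·v_y = 0,
  so v ∝ (b, λ_1 - a) = (-3, 0.9083); multiply by -1 so the first entry is positive: u = (3, -0.9083).
  ||u|| = √((3)² + (-0.9083)²) = √(9.8251) ≈ 3.1345,
  v_1 = u/||u|| ≈ (0.9571, -0.2898) (||v_1|| = 1).

λ_1 = 15.9083,  λ_2 = 5.0917;  v_1 ≈ (0.9571, -0.2898)


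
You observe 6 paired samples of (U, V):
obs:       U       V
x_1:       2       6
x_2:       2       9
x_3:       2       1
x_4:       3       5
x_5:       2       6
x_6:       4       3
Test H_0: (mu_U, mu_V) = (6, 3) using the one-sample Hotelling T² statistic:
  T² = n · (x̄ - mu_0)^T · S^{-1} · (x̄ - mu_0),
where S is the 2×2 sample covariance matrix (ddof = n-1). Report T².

Step 1 — sample mean vector:
  mean(U) = (2 + 2 + 2 + 3 + 2 + 4) / 6 = 15/6 = 2.5
  mean(V) = (6 + 9 + 1 + 5 + 6 + 3) / 6 = 30/6 = 5
  x̄ = (2.5, 5),  deviation x̄ - mu_0 = (2.5, 5) - (6, 3) = (-3.5, 2).

Step 2 — sample covariance matrix, S[i,j] = (1/(n-1)) · Σ_k (x_{k,i} - mean_i) · (x_{k,j} - mean_j), divisor n-1 = 5:
  S[U,U] = ((-0.5)·(-0.5) + (-0.5)·(-0.5) + (-0.5)·(-0.5) + (0.5)·(0.5) + (-0.5)·(-0.5) + (1.5)·(1.5)) / 5 = 3.5/5 = 0.7
  S[U,V] = ((-0.5)·(1) + (-0.5)·(4) + (-0.5)·(-4) + (0.5)·(0) + (-0.5)·(1) + (1.5)·(-2)) / 5 = -4/5 = -0.8
  S[V,V] = ((1)·(1) + (4)·(4) + (-4)·(-4) + (0)·(0) + (1)·(1) + (-2)·(-2)) / 5 = 38/5 = 7.6
  S = [[0.7, -0.8],
 [-0.8, 7.6]].

Step 3 — invert S. det(S) = 0.7·7.6 - (-0.8)² = 4.68.
  S^{-1} = (1/det) · [[d, -b], [-b, a]] = [[1.6239, 0.1709],
 [0.1709, 0.1496]].

Step 4 — quadratic form (x̄ - mu_0)^T · S^{-1} · (x̄ - mu_0):
  S^{-1} · (x̄ - mu_0) = (-5.3419, -0.2991),
  (x̄ - mu_0)^T · [...] = (-3.5)·(-5.3419) + (2)·(-0.2991) = 18.0983.

Step 5 — scale by n: T² = 6 · 18.0983 = 108.5897.

T² ≈ 108.5897


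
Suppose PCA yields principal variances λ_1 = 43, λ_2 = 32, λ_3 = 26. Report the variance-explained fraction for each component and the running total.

Step 1 — total variance = trace(Sigma) = Σ λ_i = 43 + 32 + 26 = 101.

Step 2 — fraction explained by component i = λ_i / Σ λ:
  PC1: 43/101 = 0.4257
  PC2: 32/101 = 0.3168
  PC3: 26/101 = 0.2574

Step 3 — cumulative fraction after k components = (λ_1 + ... + λ_k) / Σ λ:
  k = 1: 43/101 = 0.4257
  k = 2: (43 + 32)/101 = 75/101 = 0.7426
  k = 3: (43 + 32 + 26)/101 = 101/101 = 1

Summary (fraction, with percent):

explained: PC1 0.4257 (42.57%), PC2 0.3168 (31.68%), PC3 0.2574 (25.74%);  cumulative: 0.4257, 0.7426, 1


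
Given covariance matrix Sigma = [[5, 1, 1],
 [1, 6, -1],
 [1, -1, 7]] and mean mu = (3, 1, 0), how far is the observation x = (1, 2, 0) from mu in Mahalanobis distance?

Step 1 — centre the observation: (x - mu) = (-2, 1, 0).

Step 2 — invert Sigma (cofactor / det for 3×3, or solve directly):
  Sigma^{-1} = [[0.2158, -0.0421, -0.0368],
 [-0.0421, 0.1789, 0.0316],
 [-0.0368, 0.0316, 0.1526]].

Step 3 — form the quadratic (x - mu)^T · Sigma^{-1} · (x - mu):
  Sigma^{-1} · (x - mu) = (-0.4737, 0.2632, 0.1053).
  (x - mu)^T · [Sigma^{-1} · (x - mu)] = (-2)·(-0.4737) + (1)·(0.2632) + (0)·(0.1053) = 1.2105.

Step 4 — take square root: d = √(1.2105) ≈ 1.1002.

d(x, mu) = √(1.2105) ≈ 1.1002


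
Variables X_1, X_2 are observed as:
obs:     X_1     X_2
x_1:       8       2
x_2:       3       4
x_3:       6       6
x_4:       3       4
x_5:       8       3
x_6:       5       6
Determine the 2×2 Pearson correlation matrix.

Step 1 — column means:
  mean(X_1) = (8 + 3 + 6 + 3 + 8 + 5) / 6 = 33/6 = 5.5
  mean(X_2) = (2 + 4 + 6 + 4 + 3 + 6) / 6 = 25/6 = 4.1667

Step 2 — sample variances and covariances s[i,j] = (1/(n-1)) · Σ_k (x_{k,i} - mean_i) · (x_{k,j} - mean_j), with n-1 = 5:
  s[X_1,X_1] = ((2.5)·(2.5) + (-2.5)·(-2.5) + (0.5)·(0.5) + (-2.5)·(-2.5) + (2.5)·(2.5) + (-0.5)·(-0.5)) / 5 = 25.5/5 = 5.1
  s[X_1,X_2] = ((2.5)·(-2.1667) + (-2.5)·(-0.1667) + (0.5)·(1.8333) + (-2.5)·(-0.1667) + (2.5)·(-1.1667) + (-0.5)·(1.8333)) / 5 = -7.5/5 = -1.5
  s[X_2,X_2] = ((-2.1667)·(-2.1667) + (-0.1667)·(-0.1667) + (1.8333)·(1.8333) + (-0.1667)·(-0.1667) + (-1.1667)·(-1.1667) + (1.8333)·(1.8333)) / 5 = 12.8333/5 = 2.5667
  Sample standard deviations s_i = √(s[i,i]):
  s(X_1) = √(5.1) = 2.2583
  s(X_2) = √(2.5667) = 1.6021

Step 3 — r_{ij} = s_{ij} / (s_i · s_j):
  r[X_1,X_1] = 1 (diagonal).
  r[X_1,X_2] = -1.5 / (2.2583 · 1.6021) = -1.5 / 3.618 = -0.4146
  r[X_2,X_2] = 1 (diagonal).

R is symmetric with unit diagonal. Assembling:

R = [[1, -0.4146],
 [-0.4146, 1]]


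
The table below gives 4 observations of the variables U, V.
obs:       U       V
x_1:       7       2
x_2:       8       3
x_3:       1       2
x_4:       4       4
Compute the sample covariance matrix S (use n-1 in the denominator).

Step 1 — column means:
  mean(U) = (7 + 8 + 1 + 4) / 4 = 20/4 = 5
  mean(V) = (2 + 3 + 2 + 4) / 4 = 11/4 = 2.75

Step 2 — sample covariance S[i,j] = (1/(n-1)) · Σ_k (x_{k,i} - mean_i) · (x_{k,j} - mean_j), with n-1 = 3.
  S[U,U] = ((2)·(2) + (3)·(3) + (-4)·(-4) + (-1)·(-1)) / 3 = 30/3 = 10
  S[U,V] = ((2)·(-0.75) + (3)·(0.25) + (-4)·(-0.75) + (-1)·(1.25)) / 3 = 1/3 = 0.3333
  S[V,V] = ((-0.75)·(-0.75) + (0.25)·(0.25) + (-0.75)·(-0.75) + (1.25)·(1.25)) / 3 = 2.75/3 = 0.9167

S is symmetric (S[j,i] = S[i,j]). Assembling:

S = [[10, 0.3333],
 [0.3333, 0.9167]]


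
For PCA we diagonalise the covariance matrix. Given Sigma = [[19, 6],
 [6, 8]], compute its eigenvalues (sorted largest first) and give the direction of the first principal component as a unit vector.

Step 1 — characteristic polynomial of 2×2 Sigma:
  det(Sigma - λI) = λ² - trace · λ + det = 0.
  trace = 19 + 8 = 27, det = 19·8 - (6)² = 116.
Step 2 — discriminant:
  Δ = trace² - 4·det = 729 - 464 = 265.
Step 3 — eigenvalues:
  λ = (trace ± √Δ)/2 = (27 ± 16.2788)/2,
  λ_1 = 21.6394,  λ_2 = 5.3606.

Step 4 — unit eigenvector for λ_1: solve (Sigma - λ_1 I)v = 0. First row:
  (19 - 21.6394)·v_x + (6)·v_y = 0, i.e. (-2.6394)·v_x + (6)·v_y = 0,
  so v ∝ (b, λ_1 - a) = (6, 2.6394) = u.
  ||u|| = √((6)² + (2.6394)²) = √(42.9665) ≈ 6.5549,
  v_1 = u/||u|| ≈ (0.9153, 0.4027) (||v_1|| = 1).

λ_1 = 21.6394,  λ_2 = 5.3606;  v_1 ≈ (0.9153, 0.4027)


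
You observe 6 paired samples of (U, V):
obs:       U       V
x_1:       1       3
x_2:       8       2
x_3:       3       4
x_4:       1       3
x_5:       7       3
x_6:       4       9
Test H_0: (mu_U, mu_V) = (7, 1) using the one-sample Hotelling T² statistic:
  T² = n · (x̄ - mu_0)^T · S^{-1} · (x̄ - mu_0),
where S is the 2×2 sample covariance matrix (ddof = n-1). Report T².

Step 1 — sample mean vector:
  mean(U) = (1 + 8 + 3 + 1 + 7 + 4) / 6 = 24/6 = 4
  mean(V) = (3 + 2 + 4 + 3 + 3 + 9) / 6 = 24/6 = 4
  x̄ = (4, 4),  deviation x̄ - mu_0 = (4, 4) - (7, 1) = (-3, 3).

Step 2 — sample covariance matrix, S[i,j] = (1/(n-1)) · Σ_k (x_{k,i} - mean_i) · (x_{k,j} - mean_j), divisor n-1 = 5:
  S[U,U] = ((-3)·(-3) + (4)·(4) + (-1)·(-1) + (-3)·(-3) + (3)·(3) + (0)·(0)) / 5 = 44/5 = 8.8
  S[U,V] = ((-3)·(-1) + (4)·(-2) + (-1)·(0) + (-3)·(-1) + (3)·(-1) + (0)·(5)) / 5 = -5/5 = -1
  S[V,V] = ((-1)·(-1) + (-2)·(-2) + (0)·(0) + (-1)·(-1) + (-1)·(-1) + (5)·(5)) / 5 = 32/5 = 6.4
  S = [[8.8, -1],
 [-1, 6.4]].

Step 3 — invert S. det(S) = 8.8·6.4 - (-1)² = 55.32.
  S^{-1} = (1/det) · [[d, -b], [-b, a]] = [[0.1157, 0.0181],
 [0.0181, 0.1591]].

Step 4 — quadratic form (x̄ - mu_0)^T · S^{-1} · (x̄ - mu_0):
  S^{-1} · (x̄ - mu_0) = (-0.2928, 0.423),
  (x̄ - mu_0)^T · [...] = (-3)·(-0.2928) + (3)·(0.423) = 2.1475.

Step 5 — scale by n: T² = 6 · 2.1475 = 12.885.

T² ≈ 12.885


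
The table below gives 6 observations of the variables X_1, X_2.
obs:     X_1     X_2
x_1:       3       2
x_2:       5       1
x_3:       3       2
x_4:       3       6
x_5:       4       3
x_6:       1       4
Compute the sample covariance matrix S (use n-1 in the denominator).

Step 1 — column means:
  mean(X_1) = (3 + 5 + 3 + 3 + 4 + 1) / 6 = 19/6 = 3.1667
  mean(X_2) = (2 + 1 + 2 + 6 + 3 + 4) / 6 = 18/6 = 3

Step 2 — sample covariance S[i,j] = (1/(n-1)) · Σ_k (x_{k,i} - mean_i) · (x_{k,j} - mean_j), with n-1 = 5.
  S[X_1,X_1] = ((-0.1667)·(-0.1667) + (1.8333)·(1.8333) + (-0.1667)·(-0.1667) + (-0.1667)·(-0.1667) + (0.8333)·(0.8333) + (-2.1667)·(-2.1667)) / 5 = 8.8333/5 = 1.7667
  S[X_1,X_2] = ((-0.1667)·(-1) + (1.8333)·(-2) + (-0.1667)·(-1) + (-0.1667)·(3) + (0.8333)·(0) + (-2.1667)·(1)) / 5 = -6/5 = -1.2
  S[X_2,X_2] = ((-1)·(-1) + (-2)·(-2) + (-1)·(-1) + (3)·(3) + (0)·(0) + (1)·(1)) / 5 = 16/5 = 3.2

S is symmetric (S[j,i] = S[i,j]). Assembling:

S = [[1.7667, -1.2],
 [-1.2, 3.2]]


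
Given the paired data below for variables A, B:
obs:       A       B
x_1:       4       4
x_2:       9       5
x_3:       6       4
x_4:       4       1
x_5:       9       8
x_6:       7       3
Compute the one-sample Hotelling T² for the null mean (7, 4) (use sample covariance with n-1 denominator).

Step 1 — sample mean vector:
  mean(A) = (4 + 9 + 6 + 4 + 9 + 7) / 6 = 39/6 = 6.5
  mean(B) = (4 + 5 + 4 + 1 + 8 + 3) / 6 = 25/6 = 4.1667
  x̄ = (6.5, 4.1667),  deviation x̄ - mu_0 = (6.5, 4.1667) - (7, 4) = (-0.5, 0.1667).

Step 2 — sample covariance matrix, S[i,j] = (1/(n-1)) · Σ_k (x_{k,i} - mean_i) · (x_{k,j} - mean_j), divisor n-1 = 5:
  S[A,A] = ((-2.5)·(-2.5) + (2.5)·(2.5) + (-0.5)·(-0.5) + (-2.5)·(-2.5) + (2.5)·(2.5) + (0.5)·(0.5)) / 5 = 25.5/5 = 5.1
  S[A,B] = ((-2.5)·(-0.1667) + (2.5)·(0.8333) + (-0.5)·(-0.1667) + (-2.5)·(-3.1667) + (2.5)·(3.8333) + (0.5)·(-1.1667)) / 5 = 19.5/5 = 3.9
  S[B,B] = ((-0.1667)·(-0.1667) + (0.8333)·(0.8333) + (-0.1667)·(-0.1667) + (-3.1667)·(-3.1667) + (3.8333)·(3.8333) + (-1.1667)·(-1.1667)) / 5 = 26.8333/5 = 5.3667
  S = [[5.1, 3.9],
 [3.9, 5.3667]].

Step 3 — invert S. det(S) = 5.1·5.3667 - (3.9)² = 12.16.
  S^{-1} = (1/det) · [[d, -b], [-b, a]] = [[0.4413, -0.3207],
 [-0.3207, 0.4194]].

Step 4 — quadratic form (x̄ - mu_0)^T · S^{-1} · (x̄ - mu_0):
  S^{-1} · (x̄ - mu_0) = (-0.2741, 0.2303),
  (x̄ - mu_0)^T · [...] = (-0.5)·(-0.2741) + (0.1667)·(0.2303) = 0.1754.

Step 5 — scale by n: T² = 6 · 0.1754 = 1.0526.

T² ≈ 1.0526


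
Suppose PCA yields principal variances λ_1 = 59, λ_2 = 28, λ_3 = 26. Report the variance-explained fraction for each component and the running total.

Step 1 — total variance = trace(Sigma) = Σ λ_i = 59 + 28 + 26 = 113.

Step 2 — fraction explained by component i = λ_i / Σ λ:
  PC1: 59/113 = 0.5221
  PC2: 28/113 = 0.2478
  PC3: 26/113 = 0.2301

Step 3 — cumulative fraction after k components = (λ_1 + ... + λ_k) / Σ λ:
  k = 1: 59/113 = 0.5221
  k = 2: (59 + 28)/113 = 87/113 = 0.7699
  k = 3: (59 + 28 + 26)/113 = 113/113 = 1

Summary (fraction, with percent):

explained: PC1 0.5221 (52.21%), PC2 0.2478 (24.78%), PC3 0.2301 (23.01%);  cumulative: 0.5221, 0.7699, 1


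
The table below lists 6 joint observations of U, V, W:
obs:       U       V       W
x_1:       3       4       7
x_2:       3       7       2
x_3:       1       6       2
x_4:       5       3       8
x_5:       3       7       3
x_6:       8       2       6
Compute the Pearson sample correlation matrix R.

Step 1 — column means:
  mean(U) = (3 + 3 + 1 + 5 + 3 + 8) / 6 = 23/6 = 3.8333
  mean(V) = (4 + 7 + 6 + 3 + 7 + 2) / 6 = 29/6 = 4.8333
  mean(W) = (7 + 2 + 2 + 8 + 3 + 6) / 6 = 28/6 = 4.6667

Step 2 — sample variances and covariances s[i,j] = (1/(n-1)) · Σ_k (x_{k,i} - mean_i) · (x_{k,j} - mean_j), with n-1 = 5:
  s[U,U] = ((-0.8333)·(-0.8333) + (-0.8333)·(-0.8333) + (-2.8333)·(-2.8333) + (1.1667)·(1.1667) + (-0.8333)·(-0.8333) + (4.1667)·(4.1667)) / 5 = 28.8333/5 = 5.7667
  s[U,V] = ((-0.8333)·(-0.8333) + (-0.8333)·(2.1667) + (-2.8333)·(1.1667) + (1.1667)·(-1.8333) + (-0.8333)·(2.1667) + (4.1667)·(-2.8333)) / 5 = -20.1667/5 = -4.0333
  s[U,W] = ((-0.8333)·(2.3333) + (-0.8333)·(-2.6667) + (-2.8333)·(-2.6667) + (1.1667)·(3.3333) + (-0.8333)·(-1.6667) + (4.1667)·(1.3333)) / 5 = 18.6667/5 = 3.7333
  s[V,V] = ((-0.8333)·(-0.8333) + (2.1667)·(2.1667) + (1.1667)·(1.1667) + (-1.8333)·(-1.8333) + (2.1667)·(2.1667) + (-2.8333)·(-2.8333)) / 5 = 22.8333/5 = 4.5667
  s[V,W] = ((-0.8333)·(2.3333) + (2.1667)·(-2.6667) + (1.1667)·(-2.6667) + (-1.8333)·(3.3333) + (2.1667)·(-1.6667) + (-2.8333)·(1.3333)) / 5 = -24.3333/5 = -4.8667
  s[W,W] = ((2.3333)·(2.3333) + (-2.6667)·(-2.6667) + (-2.6667)·(-2.6667) + (3.3333)·(3.3333) + (-1.6667)·(-1.6667) + (1.3333)·(1.3333)) / 5 = 35.3333/5 = 7.0667
  Sample standard deviations s_i = √(s[i,i]):
  s(U) = √(5.7667) = 2.4014
  s(V) = √(4.5667) = 2.137
  s(W) = √(7.0667) = 2.6583

Step 3 — r_{ij} = s_{ij} / (s_i · s_j):
  r[U,U] = 1 (diagonal).
  r[U,V] = -4.0333 / (2.4014 · 2.137) = -4.0333 / 5.1317 = -0.786
  r[U,W] = 3.7333 / (2.4014 · 2.6583) = 3.7333 / 6.3837 = 0.5848
  r[V,V] = 1 (diagonal).
  r[V,W] = -4.8667 / (2.137 · 2.6583) = -4.8667 / 5.6808 = -0.8567
  r[W,W] = 1 (diagonal).

R is symmetric with unit diagonal. Assembling:

R = [[1, -0.786, 0.5848],
 [-0.786, 1, -0.8567],
 [0.5848, -0.8567, 1]]


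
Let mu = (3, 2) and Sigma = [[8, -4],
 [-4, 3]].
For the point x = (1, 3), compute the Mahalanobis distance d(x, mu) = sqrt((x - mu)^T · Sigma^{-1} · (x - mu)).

Step 1 — centre the observation: (x - mu) = (-2, 1).

Step 2 — invert Sigma. det(Sigma) = 8·3 - (-4)² = 8.
  Sigma^{-1} = (1/det) · [[d, -b], [-b, a]] = [[0.375, 0.5],
 [0.5, 1]].

Step 3 — form the quadratic (x - mu)^T · Sigma^{-1} · (x - mu):
  Sigma^{-1} · (x - mu) = (-0.25, 0).
  (x - mu)^T · [Sigma^{-1} · (x - mu)] = (-2)·(-0.25) + (1)·(0) = 0.5.

Step 4 — take square root: d = √(0.5) ≈ 0.7071.

d(x, mu) = √(0.5) ≈ 0.7071


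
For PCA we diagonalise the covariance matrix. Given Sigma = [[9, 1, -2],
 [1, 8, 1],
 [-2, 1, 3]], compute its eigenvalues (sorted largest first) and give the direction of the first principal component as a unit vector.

Step 1 — characteristic polynomial p(λ) = det(λI - Sigma) = λ³ - tr·λ² + c_1·λ - det, where tr = trace, c_1 = sum of the principal 2×2 minors, det = det(Sigma):
  tr = 9 + 8 + 3 = 20,
  c_1 = (9·8 - (1)²) + (9·3 - (-2)²) + (8·3 - (1)²) = 71 + 23 + 23 = 117,
  det = 9·(8·3 - (1)²) - (1)·((1)·3 - (1)·(-2)) + (-2)·((1)·(1) - 8·(-2)) = 9·(23) - (1)·(5) + (-2)·(17) = 168.
  So p(λ) = λ³ - 20λ² + 117λ - 168.
Step 2 — look for an integer root (rational root theorem: any rational root is an integer divisor of 168). Testing λ = 8:
  p(8) = 512 - 1280 + 936 - 168 = 0  ✓
  Dividing out (λ - 8): p(λ) = (λ - 8)(λ² - 12λ + 21).
Step 3 — remaining eigenvalues from the quadratic λ² - 12λ + 21 = 0:
  Δ = 12² - 4·21 = 144 - 84 = 60,  λ = (12 ± √60)/2 = (12 ± 7.746)/2 ≈ 9.873 or 2.127.
  Sorted: λ_1 = 9.873,  λ_2 = 8,  λ_3 = 2.127  (check: sum = 20 = tr ✓).

Step 4 — unit eigenvector for λ_1 ≈ 9.873: v spans the null space of (Sigma - λ_1 I), whose rows are
  r_1 = (-0.873, 1, -2),  r_2 = (1, -1.873, 1),  r_3 = (-2, 1, -6.873).
  v is orthogonal to every row, so take v ∝ r_1 × r_2 = ((1)·(1) - (-2)·(-1.873), (-2)·(1) - (-0.873)·(1), (-0.873)·(-1.873) - (1)·(1)) ≈ (-2.746, -1.127, 0.6351).
  Rescale (multiply by -1 so the first nonzero entry is positive): u = (2.746, 1.127, -0.6351).
  ||u|| = √((2.746)² + (1.127)² + (-0.6351)²) = √(9.2138) ≈ 3.0354,  v_1 = u/||u|| ≈ (0.9046, 0.3713, -0.2092) (||v_1|| = 1).

λ_1 = 9.873,  λ_2 = 8,  λ_3 = 2.127;  v_1 ≈ (0.9046, 0.3713, -0.2092)


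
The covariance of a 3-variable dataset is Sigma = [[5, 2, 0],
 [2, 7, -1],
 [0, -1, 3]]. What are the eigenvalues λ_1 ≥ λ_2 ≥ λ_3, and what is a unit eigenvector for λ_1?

Step 1 — characteristic polynomial p(λ) = det(λI - Sigma) = λ³ - tr·λ² + c_1·λ - det, where tr = trace, c_1 = sum of the principal 2×2 minors, det = det(Sigma):
  tr = 5 + 7 + 3 = 15,
  c_1 = (5·7 - (2)²) + (5·3 - (0)²) + (7·3 - (-1)²) = 31 + 15 + 20 = 66,
  det = 5·(7·3 - (-1)²) - (2)·((2)·3 - (-1)·(0)) + (0)·((2)·(-1) - 7·(0)) = 5·(20) - (2)·(6) + (0)·(-2) = 88.
  So p(λ) = λ³ - 15λ² + 66λ - 88.
Step 2 — look for an integer root (rational root theorem: any rational root is an integer divisor of 88). Testing λ = 4:
  p(4) = 64 - 240 + 264 - 88 = 0  ✓
  Dividing out (λ - 4): p(λ) = (λ - 4)(λ² - 11λ + 22).
Step 3 — remaining eigenvalues from the quadratic λ² - 11λ + 22 = 0:
  Δ = 11² - 4·22 = 121 - 88 = 33,  λ = (11 ± √33)/2 = (11 ± 5.7446)/2 ≈ 8.3723 or 2.6277.
  Sorted: λ_1 = 8.3723,  λ_2 = 4,  λ_3 = 2.6277  (check: sum = 15 = tr ✓).

Step 4 — unit eigenvector for λ_1 ≈ 8.3723: v spans the null space of (Sigma - λ_1 I), whose rows are
  r_1 = (-3.3723, 2, 0),  r_2 = (2, -1.3723, -1),  r_3 = (0, -1, -5.3723).
  v is orthogonal to every row, so take v ∝ r_1 × r_2 = ((2)·(-1) - (0)·(-1.3723), (0)·(2) - (-3.3723)·(-1), (-3.3723)·(-1.3723) - (2)·(2)) ≈ (-2, -3.3723, 0.6277).
  Rescale (multiply by -1 so the first nonzero entry is positive): u = (2, 3.3723, -0.6277).
  ||u|| = √((2)² + (3.3723)² + (-0.6277)²) = √(15.7663) ≈ 3.9707,  v_1 = u/||u|| ≈ (0.5037, 0.8493, -0.1581) (||v_1|| = 1).

λ_1 = 8.3723,  λ_2 = 4,  λ_3 = 2.6277;  v_1 ≈ (0.5037, 0.8493, -0.1581)


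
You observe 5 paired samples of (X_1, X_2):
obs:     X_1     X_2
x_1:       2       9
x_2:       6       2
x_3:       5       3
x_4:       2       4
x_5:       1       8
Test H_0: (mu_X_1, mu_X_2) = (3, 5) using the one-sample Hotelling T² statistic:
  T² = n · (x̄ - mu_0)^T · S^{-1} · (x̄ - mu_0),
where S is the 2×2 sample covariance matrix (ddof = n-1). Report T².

Step 1 — sample mean vector:
  mean(X_1) = (2 + 6 + 5 + 2 + 1) / 5 = 16/5 = 3.2
  mean(X_2) = (9 + 2 + 3 + 4 + 8) / 5 = 26/5 = 5.2
  x̄ = (3.2, 5.2),  deviation x̄ - mu_0 = (3.2, 5.2) - (3, 5) = (0.2, 0.2).

Step 2 — sample covariance matrix, S[i,j] = (1/(n-1)) · Σ_k (x_{k,i} - mean_i) · (x_{k,j} - mean_j), divisor n-1 = 4:
  S[X_1,X_1] = ((-1.2)·(-1.2) + (2.8)·(2.8) + (1.8)·(1.8) + (-1.2)·(-1.2) + (-2.2)·(-2.2)) / 4 = 18.8/4 = 4.7
  S[X_1,X_2] = ((-1.2)·(3.8) + (2.8)·(-3.2) + (1.8)·(-2.2) + (-1.2)·(-1.2) + (-2.2)·(2.8)) / 4 = -22.2/4 = -5.55
  S[X_2,X_2] = ((3.8)·(3.8) + (-3.2)·(-3.2) + (-2.2)·(-2.2) + (-1.2)·(-1.2) + (2.8)·(2.8)) / 4 = 38.8/4 = 9.7
  S = [[4.7, -5.55],
 [-5.55, 9.7]].

Step 3 — invert S. det(S) = 4.7·9.7 - (-5.55)² = 14.7875.
  S^{-1} = (1/det) · [[d, -b], [-b, a]] = [[0.656, 0.3753],
 [0.3753, 0.3178]].

Step 4 — quadratic form (x̄ - mu_0)^T · S^{-1} · (x̄ - mu_0):
  S^{-1} · (x̄ - mu_0) = (0.2063, 0.1386),
  (x̄ - mu_0)^T · [...] = (0.2)·(0.2063) + (0.2)·(0.1386) = 0.069.

Step 5 — scale by n: T² = 5 · 0.069 = 0.3449.

T² ≈ 0.3449


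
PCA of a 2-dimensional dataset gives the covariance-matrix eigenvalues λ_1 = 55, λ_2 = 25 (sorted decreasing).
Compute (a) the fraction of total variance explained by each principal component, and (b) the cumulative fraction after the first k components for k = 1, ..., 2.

Step 1 — total variance = trace(Sigma) = Σ λ_i = 55 + 25 = 80.

Step 2 — fraction explained by component i = λ_i / Σ λ:
  PC1: 55/80 = 0.6875
  PC2: 25/80 = 0.3125

Step 3 — cumulative fraction after k components = (λ_1 + ... + λ_k) / Σ λ:
  k = 1: 55/80 = 0.6875
  k = 2: (55 + 25)/80 = 80/80 = 1

Summary (fraction, with percent):

explained: PC1 0.6875 (68.75%), PC2 0.3125 (31.25%);  cumulative: 0.6875, 1


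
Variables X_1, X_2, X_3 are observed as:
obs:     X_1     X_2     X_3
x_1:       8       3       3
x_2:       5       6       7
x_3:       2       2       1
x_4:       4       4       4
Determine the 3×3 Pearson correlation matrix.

Step 1 — column means:
  mean(X_1) = (8 + 5 + 2 + 4) / 4 = 19/4 = 4.75
  mean(X_2) = (3 + 6 + 2 + 4) / 4 = 15/4 = 3.75
  mean(X_3) = (3 + 7 + 1 + 4) / 4 = 15/4 = 3.75

Step 2 — sample variances and covariances s[i,j] = (1/(n-1)) · Σ_k (x_{k,i} - mean_i) · (x_{k,j} - mean_j), with n-1 = 3:
  s[X_1,X_1] = ((3.25)·(3.25) + (0.25)·(0.25) + (-2.75)·(-2.75) + (-0.75)·(-0.75)) / 3 = 18.75/3 = 6.25
  s[X_1,X_2] = ((3.25)·(-0.75) + (0.25)·(2.25) + (-2.75)·(-1.75) + (-0.75)·(0.25)) / 3 = 2.75/3 = 0.9167
  s[X_1,X_3] = ((3.25)·(-0.75) + (0.25)·(3.25) + (-2.75)·(-2.75) + (-0.75)·(0.25)) / 3 = 5.75/3 = 1.9167
  s[X_2,X_2] = ((-0.75)·(-0.75) + (2.25)·(2.25) + (-1.75)·(-1.75) + (0.25)·(0.25)) / 3 = 8.75/3 = 2.9167
  s[X_2,X_3] = ((-0.75)·(-0.75) + (2.25)·(3.25) + (-1.75)·(-2.75) + (0.25)·(0.25)) / 3 = 12.75/3 = 4.25
  s[X_3,X_3] = ((-0.75)·(-0.75) + (3.25)·(3.25) + (-2.75)·(-2.75) + (0.25)·(0.25)) / 3 = 18.75/3 = 6.25
  Sample standard deviations s_i = √(s[i,i]):
  s(X_1) = √(6.25) = 2.5
  s(X_2) = √(2.9167) = 1.7078
  s(X_3) = √(6.25) = 2.5

Step 3 — r_{ij} = s_{ij} / (s_i · s_j):
  r[X_1,X_1] = 1 (diagonal).
  r[X_1,X_2] = 0.9167 / (2.5 · 1.7078) = 0.9167 / 4.2696 = 0.2147
  r[X_1,X_3] = 1.9167 / (2.5 · 2.5) = 1.9167 / 6.25 = 0.3067
  r[X_2,X_2] = 1 (diagonal).
  r[X_2,X_3] = 4.25 / (1.7078 · 2.5) = 4.25 / 4.2696 = 0.9954
  r[X_3,X_3] = 1 (diagonal).

R is symmetric with unit diagonal. Assembling:

R = [[1, 0.2147, 0.3067],
 [0.2147, 1, 0.9954],
 [0.3067, 0.9954, 1]]


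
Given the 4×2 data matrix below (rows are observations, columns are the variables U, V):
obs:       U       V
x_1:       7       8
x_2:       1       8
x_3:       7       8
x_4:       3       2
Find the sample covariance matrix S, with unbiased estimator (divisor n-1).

Step 1 — column means:
  mean(U) = (7 + 1 + 7 + 3) / 4 = 18/4 = 4.5
  mean(V) = (8 + 8 + 8 + 2) / 4 = 26/4 = 6.5

Step 2 — sample covariance S[i,j] = (1/(n-1)) · Σ_k (x_{k,i} - mean_i) · (x_{k,j} - mean_j), with n-1 = 3.
  S[U,U] = ((2.5)·(2.5) + (-3.5)·(-3.5) + (2.5)·(2.5) + (-1.5)·(-1.5)) / 3 = 27/3 = 9
  S[U,V] = ((2.5)·(1.5) + (-3.5)·(1.5) + (2.5)·(1.5) + (-1.5)·(-4.5)) / 3 = 9/3 = 3
  S[V,V] = ((1.5)·(1.5) + (1.5)·(1.5) + (1.5)·(1.5) + (-4.5)·(-4.5)) / 3 = 27/3 = 9

S is symmetric (S[j,i] = S[i,j]). Assembling:

S = [[9, 3],
 [3, 9]]


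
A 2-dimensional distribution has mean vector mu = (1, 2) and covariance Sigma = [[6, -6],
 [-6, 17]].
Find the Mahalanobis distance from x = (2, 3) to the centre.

Step 1 — centre the observation: (x - mu) = (1, 1).

Step 2 — invert Sigma. det(Sigma) = 6·17 - (-6)² = 66.
  Sigma^{-1} = (1/det) · [[d, -b], [-b, a]] = [[0.2576, 0.0909],
 [0.0909, 0.0909]].

Step 3 — form the quadratic (x - mu)^T · Sigma^{-1} · (x - mu):
  Sigma^{-1} · (x - mu) = (0.3485, 0.1818).
  (x - mu)^T · [Sigma^{-1} · (x - mu)] = (1)·(0.3485) + (1)·(0.1818) = 0.5303.

Step 4 — take square root: d = √(0.5303) ≈ 0.7282.

d(x, mu) = √(0.5303) ≈ 0.7282


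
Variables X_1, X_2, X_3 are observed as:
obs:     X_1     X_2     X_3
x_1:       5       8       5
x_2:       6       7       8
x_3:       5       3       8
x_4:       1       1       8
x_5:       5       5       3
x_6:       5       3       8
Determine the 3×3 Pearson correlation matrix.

Step 1 — column means:
  mean(X_1) = (5 + 6 + 5 + 1 + 5 + 5) / 6 = 27/6 = 4.5
  mean(X_2) = (8 + 7 + 3 + 1 + 5 + 3) / 6 = 27/6 = 4.5
  mean(X_3) = (5 + 8 + 8 + 8 + 3 + 8) / 6 = 40/6 = 6.6667

Step 2 — sample variances and covariances s[i,j] = (1/(n-1)) · Σ_k (x_{k,i} - mean_i) · (x_{k,j} - mean_j), with n-1 = 5:
  s[X_1,X_1] = ((0.5)·(0.5) + (1.5)·(1.5) + (0.5)·(0.5) + (-3.5)·(-3.5) + (0.5)·(0.5) + (0.5)·(0.5)) / 5 = 15.5/5 = 3.1
  s[X_1,X_2] = ((0.5)·(3.5) + (1.5)·(2.5) + (0.5)·(-1.5) + (-3.5)·(-3.5) + (0.5)·(0.5) + (0.5)·(-1.5)) / 5 = 16.5/5 = 3.3
  s[X_1,X_3] = ((0.5)·(-1.6667) + (1.5)·(1.3333) + (0.5)·(1.3333) + (-3.5)·(1.3333) + (0.5)·(-3.6667) + (0.5)·(1.3333)) / 5 = -4/5 = -0.8
  s[X_2,X_2] = ((3.5)·(3.5) + (2.5)·(2.5) + (-1.5)·(-1.5) + (-3.5)·(-3.5) + (0.5)·(0.5) + (-1.5)·(-1.5)) / 5 = 35.5/5 = 7.1
  s[X_2,X_3] = ((3.5)·(-1.6667) + (2.5)·(1.3333) + (-1.5)·(1.3333) + (-3.5)·(1.3333) + (0.5)·(-3.6667) + (-1.5)·(1.3333)) / 5 = -13/5 = -2.6
  s[X_3,X_3] = ((-1.6667)·(-1.6667) + (1.3333)·(1.3333) + (1.3333)·(1.3333) + (1.3333)·(1.3333) + (-3.6667)·(-3.6667) + (1.3333)·(1.3333)) / 5 = 23.3333/5 = 4.6667
  Sample standard deviations s_i = √(s[i,i]):
  s(X_1) = √(3.1) = 1.7607
  s(X_2) = √(7.1) = 2.6646
  s(X_3) = √(4.6667) = 2.1602

Step 3 — r_{ij} = s_{ij} / (s_i · s_j):
  r[X_1,X_1] = 1 (diagonal).
  r[X_1,X_2] = 3.3 / (1.7607 · 2.6646) = 3.3 / 4.6915 = 0.7034
  r[X_1,X_3] = -0.8 / (1.7607 · 2.1602) = -0.8 / 3.8035 = -0.2103
  r[X_2,X_2] = 1 (diagonal).
  r[X_2,X_3] = -2.6 / (2.6646 · 2.1602) = -2.6 / 5.7562 = -0.4517
  r[X_3,X_3] = 1 (diagonal).

R is symmetric with unit diagonal. Assembling:

R = [[1, 0.7034, -0.2103],
 [0.7034, 1, -0.4517],
 [-0.2103, -0.4517, 1]]


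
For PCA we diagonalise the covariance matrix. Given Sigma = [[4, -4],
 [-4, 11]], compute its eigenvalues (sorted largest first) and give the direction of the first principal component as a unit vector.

Step 1 — characteristic polynomial of 2×2 Sigma:
  det(Sigma - λI) = λ² - trace · λ + det = 0.
  trace = 4 + 11 = 15, det = 4·11 - (-4)² = 28.
Step 2 — discriminant:
  Δ = trace² - 4·det = 225 - 112 = 113.
Step 3 — eigenvalues:
  λ = (trace ± √Δ)/2 = (15 ± 10.6301)/2,
  λ_1 = 12.8151,  λ_2 = 2.1849.

Step 4 — unit eigenvector for λ_1: solve (Sigma - λ_1 I)v = 0. First row:
  (4 - 12.8151)·v_x + (-4)·v_y = 0, i.e. (-8.8151)·v_x + (-4)·v_y = 0,
  so v ∝ (b, λ_1 - a) = (-4, 8.8151); multiply by -1 so the first entry is positive: u = (4, -8.8151).
  ||u|| = √((4)² + (-8.8151)²) = √(93.7055) ≈ 9.6802,
  v_1 = u/||u|| ≈ (0.4132, -0.9106) (||v_1|| = 1).

λ_1 = 12.8151,  λ_2 = 2.1849;  v_1 ≈ (0.4132, -0.9106)


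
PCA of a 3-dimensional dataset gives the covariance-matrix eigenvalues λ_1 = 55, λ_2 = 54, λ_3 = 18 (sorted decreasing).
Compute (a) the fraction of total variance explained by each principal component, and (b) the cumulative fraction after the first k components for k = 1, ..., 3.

Step 1 — total variance = trace(Sigma) = Σ λ_i = 55 + 54 + 18 = 127.

Step 2 — fraction explained by component i = λ_i / Σ λ:
  PC1: 55/127 = 0.4331
  PC2: 54/127 = 0.4252
  PC3: 18/127 = 0.1417

Step 3 — cumulative fraction after k components = (λ_1 + ... + λ_k) / Σ λ:
  k = 1: 55/127 = 0.4331
  k = 2: (55 + 54)/127 = 109/127 = 0.8583
  k = 3: (55 + 54 + 18)/127 = 127/127 = 1

Summary (fraction, with percent):

explained: PC1 0.4331 (43.31%), PC2 0.4252 (42.52%), PC3 0.1417 (14.17%);  cumulative: 0.4331, 0.8583, 1


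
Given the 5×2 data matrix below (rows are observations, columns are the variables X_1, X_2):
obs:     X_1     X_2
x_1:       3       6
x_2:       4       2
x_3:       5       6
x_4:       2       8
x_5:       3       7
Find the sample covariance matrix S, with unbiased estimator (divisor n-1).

Step 1 — column means:
  mean(X_1) = (3 + 4 + 5 + 2 + 3) / 5 = 17/5 = 3.4
  mean(X_2) = (6 + 2 + 6 + 8 + 7) / 5 = 29/5 = 5.8

Step 2 — sample covariance S[i,j] = (1/(n-1)) · Σ_k (x_{k,i} - mean_i) · (x_{k,j} - mean_j), with n-1 = 4.
  S[X_1,X_1] = ((-0.4)·(-0.4) + (0.6)·(0.6) + (1.6)·(1.6) + (-1.4)·(-1.4) + (-0.4)·(-0.4)) / 4 = 5.2/4 = 1.3
  S[X_1,X_2] = ((-0.4)·(0.2) + (0.6)·(-3.8) + (1.6)·(0.2) + (-1.4)·(2.2) + (-0.4)·(1.2)) / 4 = -5.6/4 = -1.4
  S[X_2,X_2] = ((0.2)·(0.2) + (-3.8)·(-3.8) + (0.2)·(0.2) + (2.2)·(2.2) + (1.2)·(1.2)) / 4 = 20.8/4 = 5.2

S is symmetric (S[j,i] = S[i,j]). Assembling:

S = [[1.3, -1.4],
 [-1.4, 5.2]]


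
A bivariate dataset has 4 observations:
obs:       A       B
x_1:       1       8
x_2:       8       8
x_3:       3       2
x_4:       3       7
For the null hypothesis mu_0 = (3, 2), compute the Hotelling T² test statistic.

Step 1 — sample mean vector:
  mean(A) = (1 + 8 + 3 + 3) / 4 = 15/4 = 3.75
  mean(B) = (8 + 8 + 2 + 7) / 4 = 25/4 = 6.25
  x̄ = (3.75, 6.25),  deviation x̄ - mu_0 = (3.75, 6.25) - (3, 2) = (0.75, 4.25).

Step 2 — sample covariance matrix, S[i,j] = (1/(n-1)) · Σ_k (x_{k,i} - mean_i) · (x_{k,j} - mean_j), divisor n-1 = 3:
  S[A,A] = ((-2.75)·(-2.75) + (4.25)·(4.25) + (-0.75)·(-0.75) + (-0.75)·(-0.75)) / 3 = 26.75/3 = 8.9167
  S[A,B] = ((-2.75)·(1.75) + (4.25)·(1.75) + (-0.75)·(-4.25) + (-0.75)·(0.75)) / 3 = 5.25/3 = 1.75
  S[B,B] = ((1.75)·(1.75) + (1.75)·(1.75) + (-4.25)·(-4.25) + (0.75)·(0.75)) / 3 = 24.75/3 = 8.25
  S = [[8.9167, 1.75],
 [1.75, 8.25]].

Step 3 — invert S. det(S) = 8.9167·8.25 - (1.75)² = 70.5.
  S^{-1} = (1/det) · [[d, -b], [-b, a]] = [[0.117, -0.0248],
 [-0.0248, 0.1265]].

Step 4 — quadratic form (x̄ - mu_0)^T · S^{-1} · (x̄ - mu_0):
  S^{-1} · (x̄ - mu_0) = (-0.0177, 0.5189),
  (x̄ - mu_0)^T · [...] = (0.75)·(-0.0177) + (4.25)·(0.5189) = 2.1921.

Step 5 — scale by n: T² = 4 · 2.1921 = 8.7683.

T² ≈ 8.7683


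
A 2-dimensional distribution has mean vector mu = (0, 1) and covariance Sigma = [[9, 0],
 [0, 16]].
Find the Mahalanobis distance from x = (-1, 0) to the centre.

Step 1 — centre the observation: (x - mu) = (-1, -1).

Step 2 — invert Sigma. det(Sigma) = 9·16 - (0)² = 144.
  Sigma^{-1} = (1/det) · [[d, -b], [-b, a]] = [[0.1111, 0],
 [0, 0.0625]].

Step 3 — form the quadratic (x - mu)^T · Sigma^{-1} · (x - mu):
  Sigma^{-1} · (x - mu) = (-0.1111, -0.0625).
  (x - mu)^T · [Sigma^{-1} · (x - mu)] = (-1)·(-0.1111) + (-1)·(-0.0625) = 0.1736.

Step 4 — take square root: d = √(0.1736) ≈ 0.4167.

d(x, mu) = √(0.1736) ≈ 0.4167


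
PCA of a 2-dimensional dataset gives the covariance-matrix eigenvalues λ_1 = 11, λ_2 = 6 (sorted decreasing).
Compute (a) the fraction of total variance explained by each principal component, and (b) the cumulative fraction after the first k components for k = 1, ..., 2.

Step 1 — total variance = trace(Sigma) = Σ λ_i = 11 + 6 = 17.

Step 2 — fraction explained by component i = λ_i / Σ λ:
  PC1: 11/17 = 0.6471
  PC2: 6/17 = 0.3529

Step 3 — cumulative fraction after k components = (λ_1 + ... + λ_k) / Σ λ:
  k = 1: 11/17 = 0.6471
  k = 2: (11 + 6)/17 = 17/17 = 1

Summary (fraction, with percent):

explained: PC1 0.6471 (64.71%), PC2 0.3529 (35.29%);  cumulative: 0.6471, 1


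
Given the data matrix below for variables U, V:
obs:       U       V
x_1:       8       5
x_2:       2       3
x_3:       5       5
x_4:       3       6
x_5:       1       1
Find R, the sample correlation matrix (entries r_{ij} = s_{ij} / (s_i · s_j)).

Step 1 — column means:
  mean(U) = (8 + 2 + 5 + 3 + 1) / 5 = 19/5 = 3.8
  mean(V) = (5 + 3 + 5 + 6 + 1) / 5 = 20/5 = 4

Step 2 — sample variances and covariances s[i,j] = (1/(n-1)) · Σ_k (x_{k,i} - mean_i) · (x_{k,j} - mean_j), with n-1 = 4:
  s[U,U] = ((4.2)·(4.2) + (-1.8)·(-1.8) + (1.2)·(1.2) + (-0.8)·(-0.8) + (-2.8)·(-2.8)) / 4 = 30.8/4 = 7.7
  s[U,V] = ((4.2)·(1) + (-1.8)·(-1) + (1.2)·(1) + (-0.8)·(2) + (-2.8)·(-3)) / 4 = 14/4 = 3.5
  s[V,V] = ((1)·(1) + (-1)·(-1) + (1)·(1) + (2)·(2) + (-3)·(-3)) / 4 = 16/4 = 4
  Sample standard deviations s_i = √(s[i,i]):
  s(U) = √(7.7) = 2.7749
  s(V) = √(4) = 2

Step 3 — r_{ij} = s_{ij} / (s_i · s_j):
  r[U,U] = 1 (diagonal).
  r[U,V] = 3.5 / (2.7749 · 2) = 3.5 / 5.5498 = 0.6307
  r[V,V] = 1 (diagonal).

R is symmetric with unit diagonal. Assembling:

R = [[1, 0.6307],
 [0.6307, 1]]
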